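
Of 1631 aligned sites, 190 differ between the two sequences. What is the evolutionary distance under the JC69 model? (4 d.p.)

p = 190/1631 ≈ 0.116493.
d = −(3/4) ln(1 − 4p/3) = −0.75 ln(1 − 0.155324) = −0.75 ln(0.844676)
  = −0.75 × (-0.168802) = 0.126602 substitutions/site.

0.1266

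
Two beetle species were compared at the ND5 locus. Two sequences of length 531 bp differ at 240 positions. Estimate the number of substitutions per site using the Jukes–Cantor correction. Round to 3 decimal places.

0.692

p = 240/531 ≈ 0.451977.
d = −(3/4) ln(1 − 4p/3) = −0.75 ln(1 − 0.602636) = −0.75 ln(0.397364)
  = −0.75 × (-0.922903) = 0.692177 substitutions/site.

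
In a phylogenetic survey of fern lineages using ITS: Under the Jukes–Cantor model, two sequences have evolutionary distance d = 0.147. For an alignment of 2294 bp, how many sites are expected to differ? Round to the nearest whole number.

Invert JC69: p = (3/4)(1 − e^(−4d/3)) = 0.75 × (1 − e^(-0.196)) = 0.75 × (1 − 0.822012) = 0.133491.
Expected differing sites = pL ≈ 0.133491 × 2294 = 306.228354 ≈ 306.

306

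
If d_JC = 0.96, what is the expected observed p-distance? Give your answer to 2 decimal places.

0.54

p = (3/4)(1 − e^(−4d/3)) = 0.75 × (1 − e^(-1.28)) = 0.75 × (1 − 0.278037) = 0.541472.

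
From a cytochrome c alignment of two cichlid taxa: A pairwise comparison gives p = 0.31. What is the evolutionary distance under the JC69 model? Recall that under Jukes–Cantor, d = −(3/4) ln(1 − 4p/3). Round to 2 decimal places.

0.40

d = −(3/4) ln(1 − 4p/3) = −0.75 ln(1 − 0.413333) = −0.75 ln(0.586667)
  = −0.75 × (-0.533298) = 0.399974 substitutions/site.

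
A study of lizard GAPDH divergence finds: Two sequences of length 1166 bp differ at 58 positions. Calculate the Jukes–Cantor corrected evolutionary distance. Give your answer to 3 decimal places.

0.051

p = 58/1166 ≈ 0.049743.
d = −(3/4) ln(1 − 4p/3) = −0.75 ln(1 − 0.066324) = −0.75 ln(0.933676)
  = −0.75 × (-0.068626) = 0.051470 substitutions/site.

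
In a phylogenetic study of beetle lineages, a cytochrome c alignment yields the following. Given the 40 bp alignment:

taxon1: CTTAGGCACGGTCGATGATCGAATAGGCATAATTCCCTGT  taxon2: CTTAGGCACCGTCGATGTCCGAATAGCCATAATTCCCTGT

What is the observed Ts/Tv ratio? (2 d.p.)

0.33

Transitions are A↔G and C↔T; transversions are all other mismatches.
Transitions: 1. Transversions: 3.
R = 1/3 = 0.333333… ≈ 0.33 (to 2 d.p.).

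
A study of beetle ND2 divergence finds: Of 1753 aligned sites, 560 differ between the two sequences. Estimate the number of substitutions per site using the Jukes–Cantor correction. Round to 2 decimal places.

0.42

p = 560/1753 ≈ 0.319452.
d = −(3/4) ln(1 − 4p/3) = −0.75 ln(1 − 0.425936) = −0.75 ln(0.574064)
  = −0.75 × (-0.555014) = 0.416261 substitutions/site.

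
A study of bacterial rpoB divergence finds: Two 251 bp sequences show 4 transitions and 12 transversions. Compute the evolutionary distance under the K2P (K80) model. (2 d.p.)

0.07

P = 4/251 ≈ 0.015936 and Q = 12/251 ≈ 0.047809.
Under the Kimura two-parameter model, d = −½ ln(1 − 2P − Q) − ¼ ln(1 − 2Q).
1 − 2P − Q = 0.920319, giving −½ ln(0.920319) = 0.041517.
1 − 2Q = 0.904382, giving −¼ ln(0.904382) = 0.025126.
d = 0.041517 + 0.025126 = 0.066643.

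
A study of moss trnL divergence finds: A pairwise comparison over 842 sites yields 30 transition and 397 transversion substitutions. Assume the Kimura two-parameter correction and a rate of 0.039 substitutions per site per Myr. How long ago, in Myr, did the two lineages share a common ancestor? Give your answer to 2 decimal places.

P = 30/842 ≈ 0.035629 and Q = 397/842 ≈ 0.471496.
Under the Kimura two-parameter model, d = −½ ln(1 − 2P − Q) − ¼ ln(1 − 2Q).
1 − 2P − Q = 0.457246, giving −½ ln(0.457246) = 0.391267.
1 − 2Q = 0.057008, giving −¼ ln(0.057008) = 0.716141.
d = 0.391267 + 0.716141 = 1.107408.
Under a molecular clock d = 2μt, so t = d/(2μ) = 1.107408 / (2 × 0.039) = 14.20 Myr.

14.20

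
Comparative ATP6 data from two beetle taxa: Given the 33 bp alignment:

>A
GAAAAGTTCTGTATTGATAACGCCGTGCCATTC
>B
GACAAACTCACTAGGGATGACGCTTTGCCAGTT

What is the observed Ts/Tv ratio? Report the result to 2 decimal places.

0.71

Transitions are A↔G and C↔T; transversions are all other mismatches.
Transitions: 5. Transversions: 7.
R = 5/7 = 0.714285… ≈ 0.71 (to 2 d.p.).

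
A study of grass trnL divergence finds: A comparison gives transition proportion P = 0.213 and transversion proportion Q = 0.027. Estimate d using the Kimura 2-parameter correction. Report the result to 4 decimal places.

0.3155

Under the Kimura two-parameter model, d = −½ ln(1 − 2P − Q) − ¼ ln(1 − 2Q).
1 − 2P − Q = 0.547, giving −½ ln(0.547) = 0.301653.
1 − 2Q = 0.946, giving −¼ ln(0.946) = 0.013878.
d = 0.301653 + 0.013878 = 0.315531.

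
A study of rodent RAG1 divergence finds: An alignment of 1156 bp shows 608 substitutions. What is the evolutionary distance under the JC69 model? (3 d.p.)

p = 608/1156 ≈ 0.525952.
d = −(3/4) ln(1 − 4p/3) = −0.75 ln(1 − 0.701269) = −0.75 ln(0.298731)
  = −0.75 × (-1.208212) = 0.906159 substitutions/site.

0.906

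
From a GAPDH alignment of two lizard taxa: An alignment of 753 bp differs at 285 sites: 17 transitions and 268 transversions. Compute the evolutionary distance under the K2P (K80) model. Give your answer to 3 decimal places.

0.567

P = 17/753 ≈ 0.022576 and Q = 268/753 ≈ 0.35591.
Under the Kimura two-parameter model, d = −½ ln(1 − 2P − Q) − ¼ ln(1 − 2Q).
1 − 2P − Q = 0.598938, giving −½ ln(0.598938) = 0.256299.
1 − 2Q = 0.28818, giving −¼ ln(0.28818) = 0.311042.
d = 0.256299 + 0.311042 = 0.567341.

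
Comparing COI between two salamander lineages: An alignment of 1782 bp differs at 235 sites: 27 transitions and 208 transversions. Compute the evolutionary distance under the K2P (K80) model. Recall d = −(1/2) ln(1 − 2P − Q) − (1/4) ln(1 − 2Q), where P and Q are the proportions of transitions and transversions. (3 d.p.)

P = 27/1782 ≈ 0.015152 and Q = 208/1782 ≈ 0.116723.
Under the Kimura two-parameter model, d = −½ ln(1 − 2P − Q) − ¼ ln(1 − 2Q).
1 − 2P − Q = 0.852973, giving −½ ln(0.852973) = 0.079514.
1 − 2Q = 0.766554, giving −¼ ln(0.766554) = 0.066463.
d = 0.079514 + 0.066463 = 0.145977.

0.146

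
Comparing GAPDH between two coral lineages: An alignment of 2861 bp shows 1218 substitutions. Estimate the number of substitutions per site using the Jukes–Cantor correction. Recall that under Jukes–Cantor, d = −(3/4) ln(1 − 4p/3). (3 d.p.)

0.629

p = 1218/2861 ≈ 0.425725.
d = −(3/4) ln(1 − 4p/3) = −0.75 ln(1 − 0.567633) = −0.75 ln(0.432367)
  = −0.75 × (-0.838481) = 0.628861 substitutions/site.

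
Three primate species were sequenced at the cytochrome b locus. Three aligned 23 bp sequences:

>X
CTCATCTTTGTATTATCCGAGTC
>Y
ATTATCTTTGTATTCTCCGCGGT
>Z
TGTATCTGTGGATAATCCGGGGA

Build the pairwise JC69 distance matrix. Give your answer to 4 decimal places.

d(X,Y) = 0.3206, d(X,Z) = 0.5532, d(Y,Z) = 0.4674

X–Y: 6/23 sites differ → p ≈ 0.26087, d = −0.75 ln(1 − 0.347827) = 0.320584 ≈ 0.3206.
X–Z: 9/23 sites differ → p ≈ 0.391304, d = −0.75 ln(1 − 0.521739) = 0.553199 ≈ 0.5532.
Y–Z: 8/23 sites differ → p ≈ 0.347826, d = −0.75 ln(1 − 0.463768) = 0.467391 ≈ 0.4674.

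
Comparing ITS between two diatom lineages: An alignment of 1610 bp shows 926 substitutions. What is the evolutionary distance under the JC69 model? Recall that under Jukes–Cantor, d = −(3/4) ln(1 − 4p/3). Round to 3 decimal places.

p = 926/1610 ≈ 0.575155.
d = −(3/4) ln(1 − 4p/3) = −0.75 ln(1 − 0.766873) = −0.75 ln(0.233127)
  = −0.75 × (-1.456172) = 1.092129 substitutions/site.

1.092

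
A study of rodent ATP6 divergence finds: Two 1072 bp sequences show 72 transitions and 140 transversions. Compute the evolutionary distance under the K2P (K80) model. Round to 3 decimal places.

0.230

P = 72/1072 ≈ 0.067164 and Q = 140/1072 ≈ 0.130597.
Under the Kimura two-parameter model, d = −½ ln(1 − 2P − Q) − ¼ ln(1 − 2Q).
1 − 2P − Q = 0.735075, giving −½ ln(0.735075) = 0.153891.
1 − 2Q = 0.738806, giving −¼ ln(0.738806) = 0.075680.
d = 0.153891 + 0.075680 = 0.229571.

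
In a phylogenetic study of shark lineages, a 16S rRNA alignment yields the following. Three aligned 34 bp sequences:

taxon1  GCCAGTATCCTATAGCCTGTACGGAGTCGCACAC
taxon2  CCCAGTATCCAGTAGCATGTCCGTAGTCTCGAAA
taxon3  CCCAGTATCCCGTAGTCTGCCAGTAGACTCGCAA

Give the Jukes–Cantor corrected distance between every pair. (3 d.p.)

taxon1–taxon2: 10/34 sites differ → p ≈ 0.294118, d = −0.75 ln(1 − 0.392157) = 0.373379 ≈ 0.373.
taxon1–taxon3: 12/34 sites differ → p ≈ 0.352941, d = −0.75 ln(1 − 0.470588) = 0.476991 ≈ 0.477.
taxon2–taxon3: 7/34 sites differ → p ≈ 0.205882, d = −0.75 ln(1 − 0.274509) = 0.240680 ≈ 0.241.

d(taxon1,taxon2) = 0.373, d(taxon1,taxon3) = 0.477, d(taxon2,taxon3) = 0.241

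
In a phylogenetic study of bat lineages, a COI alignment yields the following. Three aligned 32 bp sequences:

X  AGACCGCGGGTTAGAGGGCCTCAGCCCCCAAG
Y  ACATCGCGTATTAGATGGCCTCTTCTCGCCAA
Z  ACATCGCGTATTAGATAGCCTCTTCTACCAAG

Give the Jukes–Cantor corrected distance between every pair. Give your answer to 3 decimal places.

d(X,Y) = 0.460, d(X,Z) = 0.404, d(Y,Z) = 0.175

X–Y: 11/32 sites differ → p = 0.34375, d = −0.75 ln(1 − 0.458333) = 0.459828 ≈ 0.460.
X–Z: 10/32 sites differ → p = 0.3125, d = −0.75 ln(1 − 0.416667) = 0.404248 ≈ 0.404.
Y–Z: 5/32 sites differ → p = 0.15625, d = −0.75 ln(1 − 0.208333) = 0.175211 ≈ 0.175.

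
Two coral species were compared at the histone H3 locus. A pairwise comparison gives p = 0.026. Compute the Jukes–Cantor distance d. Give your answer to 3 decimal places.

d = −(3/4) ln(1 − 4p/3) = −0.75 ln(1 − 0.034667) = −0.75 ln(0.965333)
  = −0.75 × (-0.035282) = 0.026462 substitutions/site.

0.026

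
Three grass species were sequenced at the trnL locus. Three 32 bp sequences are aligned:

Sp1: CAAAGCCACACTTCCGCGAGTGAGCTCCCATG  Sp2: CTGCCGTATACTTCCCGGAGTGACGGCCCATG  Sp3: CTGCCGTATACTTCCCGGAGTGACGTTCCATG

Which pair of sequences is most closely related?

Sp1–Sp2: 12/32 differ, p = 0.375, d = 0.520.
Sp1–Sp3: 12/32 differ, p = 0.375, d = 0.520.
Sp2–Sp3: 2/32 differ, p = 0.063, d = 0.065.
The smallest distance is between Sp2 and Sp3.

Sp2 and Sp3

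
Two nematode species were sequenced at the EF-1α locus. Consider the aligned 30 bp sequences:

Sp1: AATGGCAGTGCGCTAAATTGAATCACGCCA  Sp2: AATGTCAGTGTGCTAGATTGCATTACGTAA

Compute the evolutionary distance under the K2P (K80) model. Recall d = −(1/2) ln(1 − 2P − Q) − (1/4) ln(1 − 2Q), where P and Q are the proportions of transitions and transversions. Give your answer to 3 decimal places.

0.284

Of 30 sites, 4 differences are transitions and 3 are transversions, so P = 4/30 ≈ 0.133333 and Q = 3/30 = 0.1.
Under the Kimura two-parameter model, d = −½ ln(1 − 2P − Q) − ¼ ln(1 − 2Q).
1 − 2P − Q = 0.633334, giving −½ ln(0.633334) = 0.228379.
1 − 2Q = 0.8, giving −¼ ln(0.8) = 0.055786.
d = 0.228379 + 0.055786 = 0.284165.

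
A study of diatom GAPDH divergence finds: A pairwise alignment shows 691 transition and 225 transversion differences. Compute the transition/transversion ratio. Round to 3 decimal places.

R = 691/225 = 3.071111… ≈ 3.071 (to 3 d.p.).

3.071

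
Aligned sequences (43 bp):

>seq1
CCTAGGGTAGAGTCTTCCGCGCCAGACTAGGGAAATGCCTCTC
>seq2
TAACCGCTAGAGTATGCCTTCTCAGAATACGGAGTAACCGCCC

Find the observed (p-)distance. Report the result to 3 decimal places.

0.465

The sequences differ at 20 of 43 positions.
p = 20/43 = 0.465116… ≈ 0.465 (to 3 d.p.).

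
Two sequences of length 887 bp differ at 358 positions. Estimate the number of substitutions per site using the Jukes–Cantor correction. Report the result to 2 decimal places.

0.58

p = 358/887 ≈ 0.403608.
d = −(3/4) ln(1 − 4p/3) = −0.75 ln(1 − 0.538144) = −0.75 ln(0.461856)
  = −0.75 × (-0.772502) = 0.579377 substitutions/site.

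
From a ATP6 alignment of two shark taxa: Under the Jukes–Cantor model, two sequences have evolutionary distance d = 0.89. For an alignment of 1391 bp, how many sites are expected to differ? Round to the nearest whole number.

725

Invert JC69: p = (3/4)(1 − e^(−4d/3)) = 0.75 × (1 − e^(-1.186667)) = 0.75 × (1 − 0.305237) = 0.521072.
Expected differing sites = pL ≈ 0.521072 × 1391 = 724.811152 ≈ 725.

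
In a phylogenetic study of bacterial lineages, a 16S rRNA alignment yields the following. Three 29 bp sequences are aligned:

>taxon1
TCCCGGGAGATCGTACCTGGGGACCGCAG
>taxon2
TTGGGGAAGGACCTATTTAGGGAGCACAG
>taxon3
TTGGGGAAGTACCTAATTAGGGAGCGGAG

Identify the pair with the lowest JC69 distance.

taxon2 and taxon3

taxon1–taxon2: 12/29 differ, p = 0.414, d = 0.602.
taxon1–taxon3: 12/29 differ, p = 0.414, d = 0.602.
taxon2–taxon3: 4/29 differ, p = 0.138, d = 0.152.
The smallest distance is between taxon2 and taxon3.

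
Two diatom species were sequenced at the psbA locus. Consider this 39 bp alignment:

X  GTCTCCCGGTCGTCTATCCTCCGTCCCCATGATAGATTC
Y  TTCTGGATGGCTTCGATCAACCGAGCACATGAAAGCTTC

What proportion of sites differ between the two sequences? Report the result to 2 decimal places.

0.38

The sequences differ at 15 of 39 positions.
p = 15/39 = 0.384615… ≈ 0.38 (to 2 d.p.).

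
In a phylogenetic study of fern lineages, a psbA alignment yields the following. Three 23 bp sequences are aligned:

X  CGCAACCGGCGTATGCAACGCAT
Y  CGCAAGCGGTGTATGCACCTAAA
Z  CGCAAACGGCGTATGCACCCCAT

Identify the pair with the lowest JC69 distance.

X and Z

X–Y: 6/23 differ, p = 0.261, d = 0.321.
X–Z: 3/23 differ, p = 0.130, d = 0.143.
Y–Z: 5/23 differ, p = 0.217, d = 0.257.
The smallest distance is between X and Z.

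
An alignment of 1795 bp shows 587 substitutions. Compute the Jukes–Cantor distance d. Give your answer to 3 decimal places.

p = 587/1795 ≈ 0.327019.
d = −(3/4) ln(1 − 4p/3) = −0.75 ln(1 − 0.436025) = −0.75 ln(0.563975)
  = −0.75 × (-0.572745) = 0.429559 substitutions/site.

0.430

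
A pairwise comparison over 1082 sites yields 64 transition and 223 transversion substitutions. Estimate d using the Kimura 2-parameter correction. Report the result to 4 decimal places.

0.3289

P = 64/1082 ≈ 0.05915 and Q = 223/1082 ≈ 0.2061.
Under the Kimura two-parameter model, d = −½ ln(1 − 2P − Q) − ¼ ln(1 − 2Q).
1 − 2P − Q = 0.6756, giving −½ ln(0.6756) = 0.196077.
1 − 2Q = 0.5878, giving −¼ ln(0.5878) = 0.132842.
d = 0.196077 + 0.132842 = 0.328919.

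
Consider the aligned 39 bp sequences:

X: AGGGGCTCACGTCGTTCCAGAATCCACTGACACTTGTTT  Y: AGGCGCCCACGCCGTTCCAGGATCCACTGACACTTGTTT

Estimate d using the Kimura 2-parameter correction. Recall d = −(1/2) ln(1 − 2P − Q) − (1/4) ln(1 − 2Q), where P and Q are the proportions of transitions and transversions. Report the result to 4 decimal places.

Of 39 sites, 3 differences are transitions and 1 are transversions, so P = 3/39 ≈ 0.076923 and Q = 1/39 ≈ 0.025641.
Under the Kimura two-parameter model, d = −½ ln(1 − 2P − Q) − ¼ ln(1 − 2Q).
1 − 2P − Q = 0.820513, giving −½ ln(0.820513) = 0.098913.
1 − 2Q = 0.948718, giving −¼ ln(0.948718) = 0.013161.
d = 0.098913 + 0.013161 = 0.112074.

0.1121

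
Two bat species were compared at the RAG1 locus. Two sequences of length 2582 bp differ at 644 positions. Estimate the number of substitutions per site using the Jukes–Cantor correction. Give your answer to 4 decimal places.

0.3032

p = 644/2582 ≈ 0.249419.
d = −(3/4) ln(1 − 4p/3) = −0.75 ln(1 − 0.332559) = −0.75 ln(0.667441)
  = −0.75 × (-0.404304) = 0.303228 substitutions/site.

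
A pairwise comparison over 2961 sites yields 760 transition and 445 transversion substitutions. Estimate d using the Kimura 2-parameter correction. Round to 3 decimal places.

0.634

P = 760/2961 ≈ 0.25667 and Q = 445/2961 ≈ 0.150287.
Under the Kimura two-parameter model, d = −½ ln(1 − 2P − Q) − ¼ ln(1 − 2Q).
1 − 2P − Q = 0.336373, giving −½ ln(0.336373) = 0.544767.
1 − 2Q = 0.699426, giving −¼ ln(0.699426) = 0.089374.
d = 0.544767 + 0.089374 = 0.634141.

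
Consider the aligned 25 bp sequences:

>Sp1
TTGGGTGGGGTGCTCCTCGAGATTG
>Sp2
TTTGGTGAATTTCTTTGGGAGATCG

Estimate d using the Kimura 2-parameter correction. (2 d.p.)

Of 25 sites, 5 differences are transitions and 5 are transversions, so P = 5/25 = 0.2 and Q = 5/25 = 0.2.
Under the Kimura two-parameter model, d = −½ ln(1 − 2P − Q) − ¼ ln(1 − 2Q).
1 − 2P − Q = 0.4, giving −½ ln(0.4) = 0.458145.
1 − 2Q = 0.6, giving −¼ ln(0.6) = 0.127706.
d = 0.458145 + 0.127706 = 0.585851.

0.59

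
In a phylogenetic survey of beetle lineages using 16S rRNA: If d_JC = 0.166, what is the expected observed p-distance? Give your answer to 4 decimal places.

p = (3/4)(1 − e^(−4d/3)) = 0.75 × (1 − e^(-0.221333)) = 0.75 × (1 − 0.801450) = 0.148913.

0.1489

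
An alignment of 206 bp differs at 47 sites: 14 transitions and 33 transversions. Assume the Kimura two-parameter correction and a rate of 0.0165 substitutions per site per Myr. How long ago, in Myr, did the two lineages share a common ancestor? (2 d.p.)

8.25

P = 14/206 ≈ 0.067961 and Q = 33/206 ≈ 0.160194.
Under the Kimura two-parameter model, d = −½ ln(1 − 2P − Q) − ¼ ln(1 − 2Q).
1 − 2P − Q = 0.703884, giving −½ ln(0.703884) = 0.175571.
1 − 2Q = 0.679612, giving −¼ ln(0.679612) = 0.096558.
d = 0.175571 + 0.096558 = 0.272129.
Under a molecular clock d = 2μt, so t = d/(2μ) = 0.272129 / (2 × 0.0165) = 8.25 Myr.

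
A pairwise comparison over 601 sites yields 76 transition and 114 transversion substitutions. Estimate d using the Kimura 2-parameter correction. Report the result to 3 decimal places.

0.411

P = 76/601 ≈ 0.126456 and Q = 114/601 ≈ 0.189684.
Under the Kimura two-parameter model, d = −½ ln(1 − 2P − Q) − ¼ ln(1 − 2Q).
1 − 2P − Q = 0.557404, giving −½ ln(0.557404) = 0.292232.
1 − 2Q = 0.620632, giving −¼ ln(0.620632) = 0.119254.
d = 0.292232 + 0.119254 = 0.411486.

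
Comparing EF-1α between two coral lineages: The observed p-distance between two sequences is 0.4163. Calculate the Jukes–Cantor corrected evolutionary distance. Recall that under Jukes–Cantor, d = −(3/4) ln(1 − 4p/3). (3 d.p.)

d = −(3/4) ln(1 − 4p/3) = −0.75 ln(1 − 0.555067) = −0.75 ln(0.444933)
  = −0.75 × (-0.809832) = 0.607374 substitutions/site.

0.607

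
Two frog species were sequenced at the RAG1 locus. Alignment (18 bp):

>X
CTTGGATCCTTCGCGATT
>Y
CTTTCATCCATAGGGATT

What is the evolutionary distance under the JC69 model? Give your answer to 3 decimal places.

The sequences differ at 5 of 18 sites (4, 5, 10, 12, 14), so p = 5/18 ≈ 0.277778.
d = −(3/4) ln(1 − 4p/3) = −0.75 ln(1 − 0.370371) = −0.75 ln(0.629629)
  = −0.75 × (-0.462625) = 0.346969 substitutions/site.

0.347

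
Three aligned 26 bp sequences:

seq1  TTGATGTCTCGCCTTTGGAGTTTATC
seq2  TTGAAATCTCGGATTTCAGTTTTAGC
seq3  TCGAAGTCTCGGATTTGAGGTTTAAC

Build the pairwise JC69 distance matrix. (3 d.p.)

seq1–seq2: 9/26 sites differ → p ≈ 0.346154, d = −0.75 ln(1 − 0.461539) = 0.464280 ≈ 0.464.
seq1–seq3: 7/26 sites differ → p ≈ 0.269231, d = −0.75 ln(1 − 0.358975) = 0.333515 ≈ 0.334.
seq2–seq3: 5/26 sites differ → p ≈ 0.192308, d = −0.75 ln(1 − 0.256411) = 0.222200 ≈ 0.222.

d(seq1,seq2) = 0.464, d(seq1,seq3) = 0.334, d(seq2,seq3) = 0.222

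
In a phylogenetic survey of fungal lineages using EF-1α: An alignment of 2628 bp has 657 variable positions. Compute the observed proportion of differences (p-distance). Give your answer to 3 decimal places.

p = 657/2628 = 0.250.

0.250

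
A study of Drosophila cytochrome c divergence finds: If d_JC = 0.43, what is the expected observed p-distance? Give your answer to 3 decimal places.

0.327

p = (3/4)(1 − e^(−4d/3)) = 0.75 × (1 − e^(-0.573333)) = 0.75 × (1 − 0.563644) = 0.327267.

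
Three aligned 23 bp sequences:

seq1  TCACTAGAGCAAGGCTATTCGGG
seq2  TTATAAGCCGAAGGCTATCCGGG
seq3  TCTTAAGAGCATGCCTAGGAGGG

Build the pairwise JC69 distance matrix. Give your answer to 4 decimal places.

seq1–seq2: 7/23 sites differ → p ≈ 0.304348, d = −0.75 ln(1 − 0.405797) = 0.390401 ≈ 0.3904.
seq1–seq3: 8/23 sites differ → p ≈ 0.347826, d = −0.75 ln(1 − 0.463768) = 0.467391 ≈ 0.4674.
seq2–seq3: 10/23 sites differ → p ≈ 0.434783, d = −0.75 ln(1 − 0.579711) = 0.650110 ≈ 0.6501.

d(seq1,seq2) = 0.3904, d(seq1,seq3) = 0.4674, d(seq2,seq3) = 0.6501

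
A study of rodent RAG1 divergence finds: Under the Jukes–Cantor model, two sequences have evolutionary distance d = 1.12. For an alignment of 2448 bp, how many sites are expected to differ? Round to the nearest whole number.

Invert JC69: p = (3/4)(1 − e^(−4d/3)) = 0.75 × (1 − e^(-1.493333)) = 0.75 × (1 − 0.224623) = 0.581533.
Expected differing sites = pL ≈ 0.581533 × 2448 = 1423.592784 ≈ 1424.

1424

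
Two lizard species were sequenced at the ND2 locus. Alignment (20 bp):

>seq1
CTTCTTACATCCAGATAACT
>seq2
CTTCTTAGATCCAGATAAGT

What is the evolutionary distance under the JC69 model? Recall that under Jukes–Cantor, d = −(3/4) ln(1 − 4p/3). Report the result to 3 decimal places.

0.107

The sequences differ at 2 of 20 sites (8, 19), so p = 2/20 = 0.1.
d = −(3/4) ln(1 − 4p/3) = −0.75 ln(1 − 0.133333) = −0.75 ln(0.866667)
  = −0.75 × (-0.143100) = 0.107325 substitutions/site.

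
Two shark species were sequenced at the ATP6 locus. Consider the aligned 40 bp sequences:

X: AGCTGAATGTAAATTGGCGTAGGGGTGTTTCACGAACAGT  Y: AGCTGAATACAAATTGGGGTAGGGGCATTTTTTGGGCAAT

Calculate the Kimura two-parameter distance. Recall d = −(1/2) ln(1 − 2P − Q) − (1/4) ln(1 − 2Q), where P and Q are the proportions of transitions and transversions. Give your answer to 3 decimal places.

0.373

Of 40 sites, 9 differences are transitions and 2 are transversions, so P = 9/40 = 0.225 and Q = 2/40 = 0.05.
Under the Kimura two-parameter model, d = −½ ln(1 − 2P − Q) − ¼ ln(1 − 2Q).
1 − 2P − Q = 0.5, giving −½ ln(0.5) = 0.346574.
1 − 2Q = 0.9, giving −¼ ln(0.9) = 0.026340.
d = 0.346574 + 0.026340 = 0.372914.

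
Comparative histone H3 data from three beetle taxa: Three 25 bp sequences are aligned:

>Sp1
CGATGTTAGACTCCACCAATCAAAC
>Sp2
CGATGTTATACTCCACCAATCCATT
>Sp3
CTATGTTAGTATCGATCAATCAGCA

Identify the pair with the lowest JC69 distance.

Sp1 and Sp2

Sp1–Sp2: 4/25 differ, p = 0.160, d = 0.180.
Sp1–Sp3: 8/25 differ, p = 0.320, d = 0.417.
Sp2–Sp3: 10/25 differ, p = 0.400, d = 0.572.
The smallest distance is between Sp1 and Sp2.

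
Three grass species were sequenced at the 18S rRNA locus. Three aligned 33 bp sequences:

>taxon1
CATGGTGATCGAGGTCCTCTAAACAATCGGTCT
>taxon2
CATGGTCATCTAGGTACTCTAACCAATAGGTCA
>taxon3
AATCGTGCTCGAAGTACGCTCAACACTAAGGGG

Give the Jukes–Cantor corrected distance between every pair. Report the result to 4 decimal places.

taxon1–taxon2: 6/33 sites differ → p ≈ 0.181818, d = −0.75 ln(1 − 0.242424) = 0.208224 ≈ 0.2082.
taxon1–taxon3: 13/33 sites differ → p ≈ 0.393939, d = −0.75 ln(1 − 0.525252) = 0.558728 ≈ 0.5587.
taxon2–taxon3: 14/33 sites differ → p ≈ 0.424242, d = −0.75 ln(1 − 0.565656) = 0.625439 ≈ 0.6254.

d(taxon1,taxon2) = 0.2082, d(taxon1,taxon3) = 0.5587, d(taxon2,taxon3) = 0.6254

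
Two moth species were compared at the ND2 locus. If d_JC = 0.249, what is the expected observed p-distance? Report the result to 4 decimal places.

0.2119

p = (3/4)(1 − e^(−4d/3)) = 0.75 × (1 − e^(-0.332)) = 0.75 × (1 − 0.717487) = 0.211885.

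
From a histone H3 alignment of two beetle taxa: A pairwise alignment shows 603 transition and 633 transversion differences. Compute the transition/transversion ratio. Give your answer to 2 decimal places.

0.95

R = 603/633 = 0.952606… ≈ 0.95 (to 2 d.p.).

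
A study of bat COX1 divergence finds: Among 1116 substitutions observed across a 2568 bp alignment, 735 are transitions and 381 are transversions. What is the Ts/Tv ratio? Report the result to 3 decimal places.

R = 735/381 = 1.929133… ≈ 1.929 (to 3 d.p.).

1.929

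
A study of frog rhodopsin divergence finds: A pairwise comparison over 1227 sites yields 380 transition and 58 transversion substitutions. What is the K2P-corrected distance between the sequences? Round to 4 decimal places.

P = 380/1227 ≈ 0.309698 and Q = 58/1227 ≈ 0.04727.
Under the Kimura two-parameter model, d = −½ ln(1 − 2P − Q) − ¼ ln(1 − 2Q).
1 − 2P − Q = 0.333334, giving −½ ln(0.333334) = 0.549305.
1 − 2Q = 0.90546, giving −¼ ln(0.90546) = 0.024828.
d = 0.549305 + 0.024828 = 0.574133.

0.5741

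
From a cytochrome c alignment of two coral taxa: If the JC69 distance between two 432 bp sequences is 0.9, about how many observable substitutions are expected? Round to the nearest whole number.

226

Invert JC69: p = (3/4)(1 − e^(−4d/3)) = 0.75 × (1 − e^(-1.2)) = 0.75 × (1 − 0.301194) = 0.524105.
Expected differing sites = pL ≈ 0.524105 × 432 = 226.41336 ≈ 226.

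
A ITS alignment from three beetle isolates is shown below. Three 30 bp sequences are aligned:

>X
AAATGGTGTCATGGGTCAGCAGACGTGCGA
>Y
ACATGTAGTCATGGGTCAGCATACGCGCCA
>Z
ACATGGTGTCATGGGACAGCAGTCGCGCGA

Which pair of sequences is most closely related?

X–Y: 6/30 differ, p = 0.200, d = 0.233.
X–Z: 4/30 differ, p = 0.133, d = 0.147.
Y–Z: 6/30 differ, p = 0.200, d = 0.233.
The smallest distance is between X and Z.

X and Z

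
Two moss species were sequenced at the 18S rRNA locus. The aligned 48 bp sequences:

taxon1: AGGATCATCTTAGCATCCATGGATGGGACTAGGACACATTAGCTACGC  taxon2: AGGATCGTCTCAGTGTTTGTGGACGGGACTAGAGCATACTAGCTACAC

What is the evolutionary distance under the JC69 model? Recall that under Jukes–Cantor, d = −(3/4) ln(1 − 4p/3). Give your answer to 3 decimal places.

The sequences differ at 13 of 48 sites, so p = 13/48 ≈ 0.270833.
d = −(3/4) ln(1 − 4p/3) = −0.75 ln(1 − 0.361111) = −0.75 ln(0.638889)
  = −0.75 × (-0.448025) = 0.336019 substitutions/site.

0.336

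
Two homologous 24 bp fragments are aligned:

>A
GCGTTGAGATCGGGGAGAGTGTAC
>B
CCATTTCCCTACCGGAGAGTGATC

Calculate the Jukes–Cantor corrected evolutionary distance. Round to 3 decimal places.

The sequences differ at 11 of 24 sites, so p = 11/24 ≈ 0.458333.
d = −(3/4) ln(1 − 4p/3) = −0.75 ln(1 − 0.611111) = −0.75 ln(0.388889)
  = −0.75 × (-0.944461) = 0.708346 substitutions/site.

0.708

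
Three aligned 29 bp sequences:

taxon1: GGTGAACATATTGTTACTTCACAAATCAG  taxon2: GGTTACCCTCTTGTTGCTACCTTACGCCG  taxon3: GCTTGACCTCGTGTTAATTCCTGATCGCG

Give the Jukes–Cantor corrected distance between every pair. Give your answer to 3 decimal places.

d(taxon1,taxon2) = 0.602, d(taxon1,taxon3) = 0.774, d(taxon2,taxon3) = 0.529

taxon1–taxon2: 12/29 sites differ → p ≈ 0.413793, d = −0.75 ln(1 − 0.551724) = 0.601760 ≈ 0.602.
taxon1–taxon3: 14/29 sites differ → p ≈ 0.482759, d = −0.75 ln(1 − 0.643679) = 0.773942 ≈ 0.774.
taxon2–taxon3: 11/29 sites differ → p ≈ 0.37931, d = −0.75 ln(1 − 0.505747) = 0.528531 ≈ 0.529.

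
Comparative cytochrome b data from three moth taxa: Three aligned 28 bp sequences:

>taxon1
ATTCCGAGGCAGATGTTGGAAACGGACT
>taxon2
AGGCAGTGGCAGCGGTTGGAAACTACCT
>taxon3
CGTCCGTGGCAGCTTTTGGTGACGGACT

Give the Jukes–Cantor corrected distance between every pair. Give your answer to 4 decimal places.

d(taxon1,taxon2) = 0.4197, d(taxon1,taxon3) = 0.3041, d(taxon2,taxon3) = 0.4850

taxon1–taxon2: 9/28 sites differ → p ≈ 0.321429, d = −0.75 ln(1 − 0.428572) = 0.419713 ≈ 0.4197.
taxon1–taxon3: 7/28 sites differ → p = 0.25, d = −0.75 ln(1 − 0.333333) = 0.304098 ≈ 0.3041.
taxon2–taxon3: 10/28 sites differ → p ≈ 0.357143, d = −0.75 ln(1 − 0.476191) = 0.484971 ≈ 0.4850.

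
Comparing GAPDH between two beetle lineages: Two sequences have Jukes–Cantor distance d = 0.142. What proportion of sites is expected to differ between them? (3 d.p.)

p = (3/4)(1 − e^(−4d/3)) = 0.75 × (1 − e^(-0.189333)) = 0.75 × (1 − 0.827511) = 0.129367.

0.129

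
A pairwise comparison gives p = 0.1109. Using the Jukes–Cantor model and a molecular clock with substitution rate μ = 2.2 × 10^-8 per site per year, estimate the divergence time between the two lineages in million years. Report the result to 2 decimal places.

2.73

d = −(3/4) ln(1 − 4p/3) = −0.75 ln(1 − 0.147867) = −0.75 ln(0.852133)
  = −0.75 × (-0.160013) = 0.120010 substitutions/site.
Under a molecular clock d = 2μt, so t = d/(2μ) = 0.120010 / (2 × 2.2 × 10^-8) = 2.73 million years.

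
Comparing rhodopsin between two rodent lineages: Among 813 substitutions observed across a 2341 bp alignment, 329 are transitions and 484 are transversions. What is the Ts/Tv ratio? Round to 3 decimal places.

R = 329/484 = 0.679752… ≈ 0.680 (to 3 d.p.).

0.680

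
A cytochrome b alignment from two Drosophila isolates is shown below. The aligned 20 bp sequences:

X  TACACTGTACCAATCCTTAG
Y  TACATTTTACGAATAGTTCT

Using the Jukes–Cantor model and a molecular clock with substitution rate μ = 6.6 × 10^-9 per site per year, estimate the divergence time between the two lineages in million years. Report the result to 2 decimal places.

35.72

The sequences differ at 7 of 20 sites (5, 7, 11, 15, 16, 19, 20), so p = 7/20 = 0.35.
d = −(3/4) ln(1 − 4p/3) = −0.75 ln(1 − 0.466667) = −0.75 ln(0.533333)
  = −0.75 × (-0.628609) = 0.471457 substitutions/site.
Under a molecular clock d = 2μt, so t = d/(2μ) = 0.471457 / (2 × 6.6 × 10^-9) = 35.72 million years.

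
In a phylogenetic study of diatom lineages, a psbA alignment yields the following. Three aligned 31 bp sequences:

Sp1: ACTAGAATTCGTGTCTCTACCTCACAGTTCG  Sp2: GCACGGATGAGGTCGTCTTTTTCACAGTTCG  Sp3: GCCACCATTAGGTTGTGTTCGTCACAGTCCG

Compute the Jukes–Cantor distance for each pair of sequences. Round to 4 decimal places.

Sp1–Sp2: 13/31 sites differ → p ≈ 0.419355, d = −0.75 ln(1 − 0.55914) = 0.614271 ≈ 0.6143.
Sp1–Sp3: 12/31 sites differ → p ≈ 0.387097, d = −0.75 ln(1 − 0.516129) = 0.544453 ≈ 0.5445.
Sp2–Sp3: 10/31 sites differ → p ≈ 0.322581, d = −0.75 ln(1 − 0.430108) = 0.421731 ≈ 0.4217.

d(Sp1,Sp2) = 0.6143, d(Sp1,Sp3) = 0.5445, d(Sp2,Sp3) = 0.4217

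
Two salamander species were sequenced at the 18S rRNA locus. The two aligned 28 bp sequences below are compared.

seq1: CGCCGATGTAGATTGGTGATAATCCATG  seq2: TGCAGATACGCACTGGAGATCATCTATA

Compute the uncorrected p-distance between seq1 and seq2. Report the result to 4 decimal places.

0.3929

The sequences differ at 11 of 28 positions.
p = 11/28 = 0.392857… ≈ 0.3929 (to 4 d.p.).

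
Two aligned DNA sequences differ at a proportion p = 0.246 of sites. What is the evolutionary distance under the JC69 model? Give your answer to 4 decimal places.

d = −(3/4) ln(1 − 4p/3) = −0.75 ln(1 − 0.328) = −0.75 ln(0.672)
  = −0.75 × (-0.397497) = 0.298123 substitutions/site.

0.2981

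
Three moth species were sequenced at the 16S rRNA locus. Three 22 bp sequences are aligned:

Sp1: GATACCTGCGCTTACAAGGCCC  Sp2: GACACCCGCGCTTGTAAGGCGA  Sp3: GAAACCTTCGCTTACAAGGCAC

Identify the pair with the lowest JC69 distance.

Sp1 and Sp3

Sp1–Sp2: 6/22 differ, p = 0.273, d = 0.339.
Sp1–Sp3: 3/22 differ, p = 0.136, d = 0.151.
Sp2–Sp3: 7/22 differ, p = 0.318, d = 0.414.
The smallest distance is between Sp1 and Sp3.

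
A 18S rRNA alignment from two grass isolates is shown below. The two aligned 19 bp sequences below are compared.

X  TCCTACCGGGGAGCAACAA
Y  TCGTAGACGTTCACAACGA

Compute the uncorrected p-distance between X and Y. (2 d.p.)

The sequences differ at 9 of 19 positions (sites 3, 6, 7, 8, 10, 11, 12, 13, 18).
p = 9/19 = 0.473684… ≈ 0.47 (to 2 d.p.).

0.47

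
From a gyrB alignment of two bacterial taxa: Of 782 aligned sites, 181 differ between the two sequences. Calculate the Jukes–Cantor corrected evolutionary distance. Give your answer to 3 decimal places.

0.277

p = 181/782 ≈ 0.231458.
d = −(3/4) ln(1 − 4p/3) = −0.75 ln(1 − 0.308611) = −0.75 ln(0.691389)
  = −0.75 × (-0.369053) = 0.276790 substitutions/site.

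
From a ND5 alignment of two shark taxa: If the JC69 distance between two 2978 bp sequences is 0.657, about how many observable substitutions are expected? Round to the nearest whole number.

1303

Invert JC69: p = (3/4)(1 − e^(−4d/3)) = 0.75 × (1 − e^(-0.876)) = 0.75 × (1 − 0.416445) = 0.437666.
Expected differing sites = pL ≈ 0.437666 × 2978 = 1303.369348 ≈ 1303.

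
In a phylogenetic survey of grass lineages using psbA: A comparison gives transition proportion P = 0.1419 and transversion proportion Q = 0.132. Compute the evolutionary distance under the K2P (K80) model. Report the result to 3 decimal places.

Under the Kimura two-parameter model, d = −½ ln(1 − 2P − Q) − ¼ ln(1 − 2Q).
1 − 2P − Q = 0.5842, giving −½ ln(0.5842) = 0.268756.
1 − 2Q = 0.736, giving −¼ ln(0.736) = 0.076631.
d = 0.268756 + 0.076631 = 0.345387.

0.345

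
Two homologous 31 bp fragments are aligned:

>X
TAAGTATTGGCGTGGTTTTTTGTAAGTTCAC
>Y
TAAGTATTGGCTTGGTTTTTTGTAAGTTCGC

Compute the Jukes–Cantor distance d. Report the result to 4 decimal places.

The sequences differ at 2 of 31 sites (12, 30), so p = 2/31 ≈ 0.064516.
d = −(3/4) ln(1 − 4p/3) = −0.75 ln(1 − 0.086021) = −0.75 ln(0.913979)
  = −0.75 × (-0.089948) = 0.067461 substitutions/site.

0.0675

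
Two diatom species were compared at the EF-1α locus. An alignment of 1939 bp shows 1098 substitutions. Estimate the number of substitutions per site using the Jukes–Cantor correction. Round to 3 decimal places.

1.055

p = 1098/1939 ≈ 0.566271.
d = −(3/4) ln(1 − 4p/3) = −0.75 ln(1 − 0.755028) = −0.75 ln(0.244972)
  = −0.75 × (-1.406611) = 1.054958 substitutions/site.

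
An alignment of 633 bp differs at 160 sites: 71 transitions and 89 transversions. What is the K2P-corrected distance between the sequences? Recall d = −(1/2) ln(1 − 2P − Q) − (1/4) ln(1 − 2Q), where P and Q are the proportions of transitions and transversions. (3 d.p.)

P = 71/633 ≈ 0.112164 and Q = 89/633 ≈ 0.1406.
Under the Kimura two-parameter model, d = −½ ln(1 − 2P − Q) − ¼ ln(1 − 2Q).
1 − 2P − Q = 0.635072, giving −½ ln(0.635072) = 0.227008.
1 − 2Q = 0.7188, giving −¼ ln(0.7188) = 0.082543.
d = 0.227008 + 0.082543 = 0.309551.

0.310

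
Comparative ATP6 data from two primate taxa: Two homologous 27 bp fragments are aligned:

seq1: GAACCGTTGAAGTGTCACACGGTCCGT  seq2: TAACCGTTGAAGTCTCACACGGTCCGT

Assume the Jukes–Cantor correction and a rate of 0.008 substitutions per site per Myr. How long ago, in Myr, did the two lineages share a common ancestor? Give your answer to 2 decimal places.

The sequences differ at 2 of 27 sites (1, 14), so p = 2/27 ≈ 0.074074.
d = −(3/4) ln(1 − 4p/3) = −0.75 ln(1 − 0.098765) = −0.75 ln(0.901235)
  = −0.75 × (-0.103989) = 0.077992 substitutions/site.
Under a molecular clock d = 2μt, so t = d/(2μ) = 0.077992 / (2 × 0.008) = 4.87 Myr.

4.87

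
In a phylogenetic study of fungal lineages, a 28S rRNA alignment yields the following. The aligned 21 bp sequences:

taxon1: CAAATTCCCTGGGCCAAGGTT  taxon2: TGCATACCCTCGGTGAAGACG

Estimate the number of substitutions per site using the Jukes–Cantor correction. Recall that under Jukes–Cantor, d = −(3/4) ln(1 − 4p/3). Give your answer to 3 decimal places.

The sequences differ at 10 of 21 sites (1, 2, 3, 6, 11, 14, 15, 19, 20, 21), so p = 10/21 ≈ 0.47619.
d = −(3/4) ln(1 − 4p/3) = −0.75 ln(1 − 0.63492) = −0.75 ln(0.36508)
  = −0.75 × (-1.007639) = 0.755729 substitutions/site.

0.756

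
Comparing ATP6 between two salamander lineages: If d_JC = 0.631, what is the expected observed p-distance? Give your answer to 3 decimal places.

p = (3/4)(1 − e^(−4d/3)) = 0.75 × (1 − e^(-0.841333)) = 0.75 × (1 − 0.431135) = 0.426649.

0.427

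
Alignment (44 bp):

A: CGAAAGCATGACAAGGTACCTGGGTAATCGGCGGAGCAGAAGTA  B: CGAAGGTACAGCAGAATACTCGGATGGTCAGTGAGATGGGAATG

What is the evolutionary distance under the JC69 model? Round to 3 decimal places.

The sequences differ at 23 of 44 sites, so p = 23/44 ≈ 0.522727.
d = −(3/4) ln(1 − 4p/3) = −0.75 ln(1 − 0.696969) = −0.75 ln(0.303031)
  = −0.75 × (-1.193920) = 0.895440 substitutions/site.

0.895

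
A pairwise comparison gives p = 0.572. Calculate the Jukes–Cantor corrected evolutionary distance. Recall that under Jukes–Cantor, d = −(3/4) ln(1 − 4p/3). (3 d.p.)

d = −(3/4) ln(1 − 4p/3) = −0.75 ln(1 − 0.762667) = −0.75 ln(0.237333)
  = −0.75 × (-1.438291) = 1.078718 substitutions/site.

1.079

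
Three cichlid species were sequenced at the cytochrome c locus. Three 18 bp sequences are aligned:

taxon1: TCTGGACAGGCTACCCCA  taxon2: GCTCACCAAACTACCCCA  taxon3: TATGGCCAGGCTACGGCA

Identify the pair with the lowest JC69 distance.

taxon1–taxon2: 6/18 differ, p = 0.333, d = 0.441.
taxon1–taxon3: 4/18 differ, p = 0.222, d = 0.264.
taxon2–taxon3: 8/18 differ, p = 0.444, d = 0.673.
The smallest distance is between taxon1 and taxon3.

taxon1 and taxon3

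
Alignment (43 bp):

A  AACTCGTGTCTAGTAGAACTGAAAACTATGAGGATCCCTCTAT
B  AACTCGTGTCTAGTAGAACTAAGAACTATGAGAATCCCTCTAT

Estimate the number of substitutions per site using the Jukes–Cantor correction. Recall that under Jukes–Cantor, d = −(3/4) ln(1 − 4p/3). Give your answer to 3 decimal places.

The sequences differ at 3 of 43 sites (21, 23, 33), so p = 3/43 ≈ 0.069767.
d = −(3/4) ln(1 − 4p/3) = −0.75 ln(1 − 0.093023) = −0.75 ln(0.906977)
  = −0.75 × (-0.097638) = 0.073229 substitutions/site.

0.073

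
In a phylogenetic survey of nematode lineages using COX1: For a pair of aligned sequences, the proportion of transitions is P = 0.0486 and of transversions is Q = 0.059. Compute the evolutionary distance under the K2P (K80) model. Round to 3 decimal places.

0.116

Under the Kimura two-parameter model, d = −½ ln(1 − 2P − Q) − ¼ ln(1 − 2Q).
1 − 2P − Q = 0.8438, giving −½ ln(0.8438) = 0.084920.
1 − 2Q = 0.882, giving −¼ ln(0.882) = 0.031391.
d = 0.084920 + 0.031391 = 0.116311.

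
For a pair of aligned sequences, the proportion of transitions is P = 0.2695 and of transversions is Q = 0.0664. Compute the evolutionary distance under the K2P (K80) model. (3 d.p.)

0.501

Under the Kimura two-parameter model, d = −½ ln(1 − 2P − Q) − ¼ ln(1 − 2Q).
1 − 2P − Q = 0.3946, giving −½ ln(0.3946) = 0.464941.
1 − 2Q = 0.8672, giving −¼ ln(0.8672) = 0.035621.
d = 0.464941 + 0.035621 = 0.500562.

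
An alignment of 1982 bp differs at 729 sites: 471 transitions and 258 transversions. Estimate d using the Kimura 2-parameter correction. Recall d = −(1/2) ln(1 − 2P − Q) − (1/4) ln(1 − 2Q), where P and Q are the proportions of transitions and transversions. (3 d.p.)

P = 471/1982 ≈ 0.237639 and Q = 258/1982 ≈ 0.130172.
Under the Kimura two-parameter model, d = −½ ln(1 − 2P − Q) − ¼ ln(1 − 2Q).
1 − 2P − Q = 0.39455, giving −½ ln(0.39455) = 0.465005.
1 − 2Q = 0.739656, giving −¼ ln(0.739656) = 0.075393.
d = 0.465005 + 0.075393 = 0.540398.

0.540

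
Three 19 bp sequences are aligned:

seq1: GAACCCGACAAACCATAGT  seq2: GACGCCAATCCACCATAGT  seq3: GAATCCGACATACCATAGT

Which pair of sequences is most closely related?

seq1 and seq3

seq1–seq2: 6/19 differ, p = 0.316, d = 0.410.
seq1–seq3: 2/19 differ, p = 0.105, d = 0.113.
seq2–seq3: 6/19 differ, p = 0.316, d = 0.410.
The smallest distance is between seq1 and seq3.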